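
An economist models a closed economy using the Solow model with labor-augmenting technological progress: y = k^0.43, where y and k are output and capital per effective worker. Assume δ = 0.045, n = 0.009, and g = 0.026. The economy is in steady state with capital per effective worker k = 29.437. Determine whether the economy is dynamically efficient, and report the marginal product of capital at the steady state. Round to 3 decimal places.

dynamically inefficient; MPK ≈ 0.063

Capital per effective worker breaks even when investment replaces (n + g + δ)·k; here n + g + δ = 0.08.
MPK = 0.43·k^(0.43−1) = 0.43·29.437^(-0.57) ≈ 0.0625.
MPK < 0.08, so the economy is dynamically inefficient (over-saving).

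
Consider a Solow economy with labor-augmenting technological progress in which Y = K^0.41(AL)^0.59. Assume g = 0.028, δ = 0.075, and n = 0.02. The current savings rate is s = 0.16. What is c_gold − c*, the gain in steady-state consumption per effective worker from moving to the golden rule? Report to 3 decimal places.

Δc ≈ 0.354

The effective depreciation rate is n + g + δ = 0.02 + 0.028 + 0.075 = 0.123.
Current steady state (s = 0.16): k* = (0.16/0.123)^(1/0.59) ≈ 1.5617, y* = 1.5617^0.41 ≈ 1.2005, c* = (1−0.16)·1.2005 ≈ 1.0084.
Maximizing c = f(k) − (n+g+δ)·k gives f'(k) = n+g+δ, i.e. 0.41·k^(0.41−1) = 0.123, so k_gold = (0.41/0.123)^(1/0.59) ≈ 7.6955.
y_gold = 7.6955^0.41 ≈ 2.3086, c_gold = y_gold − 0.123·k_gold ≈ 1.3621.
Gain: Δc = 1.3621 − 1.0084 ≈ 0.3537.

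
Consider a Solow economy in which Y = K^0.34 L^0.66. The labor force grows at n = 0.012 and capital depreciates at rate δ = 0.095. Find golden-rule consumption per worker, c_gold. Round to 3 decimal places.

c_gold ≈ 1.197

The effective depreciation rate is n + δ = 0.012 + 0.095 = 0.107.
At the golden rule the marginal product of capital equals n+δ: 0.34·k^(0.34−1) = 0.107. Solving, k_gold = (0.34/0.107)^(1/0.66) ≈ 5.7643.
y_gold = 5.7643^0.34 ≈ 1.8141.
c_gold = y_gold − (n+δ)·k_gold = 1.8141 − 0.107·5.7643 ≈ 1.1973.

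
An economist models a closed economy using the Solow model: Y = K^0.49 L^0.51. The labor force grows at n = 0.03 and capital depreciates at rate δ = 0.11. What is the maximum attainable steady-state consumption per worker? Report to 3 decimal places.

n + δ = 0.03 + 0.11 = 0.14.
Maximizing c = f(k) − (n+δ)·k gives f'(k) = n+δ, i.e. 0.49·k^(0.49−1) = 0.14, so k_gold = (0.49/0.14)^(1/0.51) ≈ 11.6627.
y_gold = 11.6627^0.49 ≈ 3.3322.
c_gold = y_gold − (n+δ)·k_gold = 3.3322 − 0.14·11.6627 ≈ 1.6994.

c_gold ≈ 1.699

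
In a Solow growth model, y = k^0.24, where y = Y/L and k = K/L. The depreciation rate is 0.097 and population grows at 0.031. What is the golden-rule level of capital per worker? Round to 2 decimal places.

Capital per worker breaks even when investment replaces (n + δ)·k; here n + δ = 0.128.
Maximizing c = f(k) − (n+δ)·k gives f'(k) = n+δ, i.e. 0.24·k^(0.24−1) = 0.128, so k_gold = (0.24/0.128)^(1/0.76) ≈ 2.2867.

k_gold ≈ 2.29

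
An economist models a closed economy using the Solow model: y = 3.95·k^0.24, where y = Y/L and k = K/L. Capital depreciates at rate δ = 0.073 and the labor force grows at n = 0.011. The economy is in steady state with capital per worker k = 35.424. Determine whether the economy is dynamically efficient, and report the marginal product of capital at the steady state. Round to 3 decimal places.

dynamically inefficient; MPK ≈ 0.063

The effective depreciation rate is n + δ = 0.011 + 0.073 = 0.084.
MPK = 0.24·3.95·k^(0.24−1) = 0.24·3.95·35.424^(-0.76) ≈ 0.0630.
MPK < 0.084, so the economy is dynamically inefficient (over-saving).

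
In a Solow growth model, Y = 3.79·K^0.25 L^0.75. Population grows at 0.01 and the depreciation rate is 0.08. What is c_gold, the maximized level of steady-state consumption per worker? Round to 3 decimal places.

c_gold ≈ 6.230

n + δ = 0.01 + 0.08 = 0.09.
Setting f'(k) = n+δ gives 0.25·3.79·k^(0.25−1) = 0.09, hence k_gold = (0.25·3.79/0.09)^(1/0.75) ≈ 23.0736.
y_gold = 3.79·23.0736^0.25 ≈ 8.3065.
c_gold = y_gold − (n+δ)·k_gold = 8.3065 − 0.09·23.0736 ≈ 6.2299.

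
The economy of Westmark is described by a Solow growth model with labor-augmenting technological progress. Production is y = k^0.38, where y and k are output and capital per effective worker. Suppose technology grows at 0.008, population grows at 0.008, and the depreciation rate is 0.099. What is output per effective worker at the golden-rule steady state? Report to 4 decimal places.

y_gold ≈ 2.0804

The effective depreciation rate is n + g + δ = 0.008 + 0.008 + 0.099 = 0.115.
Maximizing c = f(k) − (n+g+δ)·k gives f'(k) = n+g+δ, i.e. 0.38·k^(0.38−1) = 0.115, so k_gold = (0.38/0.115)^(1/0.62) ≈ 6.8744.
Output: y_gold = k_gold^0.38 = 6.8744^0.38 ≈ 2.0804.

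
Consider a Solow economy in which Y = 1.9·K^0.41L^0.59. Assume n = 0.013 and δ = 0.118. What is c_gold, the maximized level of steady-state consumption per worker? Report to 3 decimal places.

c_gold ≈ 3.870

n + δ = 0.013 + 0.118 = 0.131.
At the golden rule the marginal product of capital equals n+δ: 0.41·1.9·k^(0.41−1) = 0.131. Solving, k_gold = (0.41·1.9/0.131)^(1/0.59) ≈ 20.5265.
y_gold = 1.9·20.5265^0.41 ≈ 6.5585.
c_gold = y_gold − (n+δ)·k_gold = 6.5585 − 0.131·20.5265 ≈ 3.8695.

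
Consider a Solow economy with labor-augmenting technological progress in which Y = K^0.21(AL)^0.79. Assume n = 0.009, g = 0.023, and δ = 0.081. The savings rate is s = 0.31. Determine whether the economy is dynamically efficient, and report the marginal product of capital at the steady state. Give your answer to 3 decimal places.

dynamically inefficient; MPK ≈ 0.077

n + g + δ = 0.009 + 0.023 + 0.081 = 0.113.
Steady-state k*: s·k^0.21 = 0.113·k gives k* = (0.31/0.113)^(1/0.79) ≈ 3.5875.
MPK = 0.21·3.5875^(-0.79) ≈ 0.0765.
MPK < n+g+δ = 0.113, so the economy is dynamically inefficient (over-saving).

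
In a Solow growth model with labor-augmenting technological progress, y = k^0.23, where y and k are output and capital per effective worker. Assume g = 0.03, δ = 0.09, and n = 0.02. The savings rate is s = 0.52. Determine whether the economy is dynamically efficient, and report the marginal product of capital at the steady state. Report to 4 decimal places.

Break-even investment rate: n + g + δ = 0.02 + 0.03 + 0.09 = 0.14.
Steady-state k*: s·k^0.23 = 0.14·k gives k* = (0.52/0.14)^(1/0.77) ≈ 5.4966.
MPK = 0.23·5.4966^(-0.77) ≈ 0.0619.
MPK < n+g+δ = 0.14, so the economy is dynamically inefficient (over-saving).

dynamically inefficient; MPK ≈ 0.0619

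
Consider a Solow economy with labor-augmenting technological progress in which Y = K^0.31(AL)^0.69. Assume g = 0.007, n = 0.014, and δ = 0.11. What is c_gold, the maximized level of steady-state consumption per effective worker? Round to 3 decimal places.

c_gold ≈ 1.016

Capital per effective worker breaks even when investment replaces (n + g + δ)·k; here n + g + δ = 0.131.
Setting f'(k) = n+g+δ gives 0.31·k^(0.31−1) = 0.131, hence k_gold = (0.31/0.131)^(1/0.69) ≈ 3.4847.
y_gold = 3.4847^0.31 ≈ 1.4725.
c_gold = y_gold − (n+g+δ)·k_gold = 1.4725 − 0.131·3.4847 ≈ 1.0161.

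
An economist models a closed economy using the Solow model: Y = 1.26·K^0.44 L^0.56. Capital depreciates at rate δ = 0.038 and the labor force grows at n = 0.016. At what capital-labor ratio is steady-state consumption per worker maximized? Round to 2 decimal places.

The effective depreciation rate is n + δ = 0.016 + 0.038 = 0.054.
At the golden rule the marginal product of capital equals n+δ: 0.44·1.26·k^(0.44−1) = 0.054. Solving, k_gold = (0.44·1.26/0.054)^(1/0.56) ≈ 63.9918.

k_gold ≈ 63.99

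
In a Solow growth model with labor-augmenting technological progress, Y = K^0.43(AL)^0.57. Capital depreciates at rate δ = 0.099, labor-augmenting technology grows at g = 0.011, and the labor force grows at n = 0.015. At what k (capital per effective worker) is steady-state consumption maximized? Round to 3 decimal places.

The effective depreciation rate is n + g + δ = 0.015 + 0.011 + 0.099 = 0.125.
Maximizing c = f(k) − (n+g+δ)·k gives f'(k) = n+g+δ, i.e. 0.43·k^(0.43−1) = 0.125, so k_gold = (0.43/0.125)^(1/0.57) ≈ 8.7364.

k_gold ≈ 8.736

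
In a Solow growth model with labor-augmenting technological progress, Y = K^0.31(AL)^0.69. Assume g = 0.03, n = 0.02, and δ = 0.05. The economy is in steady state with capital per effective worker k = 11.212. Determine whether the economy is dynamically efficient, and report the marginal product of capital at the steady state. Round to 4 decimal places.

Break-even investment rate: n + g + δ = 0.02 + 0.03 + 0.05 = 0.1.
MPK = 0.31·k^(0.31−1) = 0.31·11.212^(-0.69) ≈ 0.0585.
MPK < 0.1, so the economy is dynamically inefficient (over-saving).

dynamically inefficient; MPK ≈ 0.0585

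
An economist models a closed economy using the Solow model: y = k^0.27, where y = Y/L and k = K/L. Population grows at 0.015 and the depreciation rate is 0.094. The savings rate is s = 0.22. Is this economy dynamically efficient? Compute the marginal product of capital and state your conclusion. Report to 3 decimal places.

dynamically efficient; MPK ≈ 0.134

Capital per worker breaks even when investment replaces (n + δ)·k; here n + δ = 0.109.
Steady-state k*: s·k^0.27 = 0.109·k gives k* = (0.22/0.109)^(1/0.73) ≈ 2.6170.
MPK = 0.27·2.6170^(-0.73) ≈ 0.1338.
MPK > n+δ = 0.109, so the economy is dynamically efficient (under-saving).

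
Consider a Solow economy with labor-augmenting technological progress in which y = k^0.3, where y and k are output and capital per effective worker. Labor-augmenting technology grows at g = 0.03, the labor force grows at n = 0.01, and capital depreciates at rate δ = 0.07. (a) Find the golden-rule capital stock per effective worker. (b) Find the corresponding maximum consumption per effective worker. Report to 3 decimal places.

(a) k_gold ≈ 4.192; (b) c_gold ≈ 1.076

n + g + δ = 0.01 + 0.03 + 0.07 = 0.11.
Golden rule sets MPK = n+g+δ: 0.3·k^(0.3−1) = 0.11, so k_gold = (0.3/0.11)^(1/0.7) ≈ 4.1925.
y_gold = 4.1925^0.3 ≈ 1.5372; c_gold = y_gold − 0.11·k_gold ≈ 1.0761.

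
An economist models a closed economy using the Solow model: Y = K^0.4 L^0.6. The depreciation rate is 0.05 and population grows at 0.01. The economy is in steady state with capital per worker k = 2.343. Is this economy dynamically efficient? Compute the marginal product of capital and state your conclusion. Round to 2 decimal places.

Capital per worker breaks even when investment replaces (n + δ)·k; here n + δ = 0.06.
MPK = 0.4·k^(0.4−1) = 0.4·2.343^(-0.6) ≈ 0.2400.
MPK > 0.06, so the economy is dynamically efficient (under-saving).

dynamically efficient; MPK ≈ 0.24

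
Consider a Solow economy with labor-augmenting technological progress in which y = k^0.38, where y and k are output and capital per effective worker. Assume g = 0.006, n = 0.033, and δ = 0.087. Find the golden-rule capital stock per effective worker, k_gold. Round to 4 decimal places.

k_gold ≈ 5.9326

n + g + δ = 0.033 + 0.006 + 0.087 = 0.126.
Setting f'(k) = n+g+δ gives 0.38·k^(0.38−1) = 0.126, hence k_gold = (0.38/0.126)^(1/0.62) ≈ 5.9326.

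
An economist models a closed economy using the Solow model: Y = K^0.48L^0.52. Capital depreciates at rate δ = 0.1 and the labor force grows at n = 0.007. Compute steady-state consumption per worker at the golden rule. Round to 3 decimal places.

Break-even investment rate: n + δ = 0.007 + 0.1 = 0.107.
Setting f'(k) = n+δ gives 0.48·k^(0.48−1) = 0.107, hence k_gold = (0.48/0.107)^(1/0.52) ≈ 17.9297.
y_gold = 17.9297^0.48 ≈ 3.9968.
c_gold = y_gold − (n+δ)·k_gold = 3.9968 − 0.107·17.9297 ≈ 2.0783.

c_gold ≈ 2.078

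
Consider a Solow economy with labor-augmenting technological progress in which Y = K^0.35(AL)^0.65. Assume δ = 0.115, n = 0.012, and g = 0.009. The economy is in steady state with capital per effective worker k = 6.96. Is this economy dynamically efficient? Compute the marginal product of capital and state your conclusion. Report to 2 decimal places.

n + g + δ = 0.012 + 0.009 + 0.115 = 0.136.
MPK = 0.35·k^(0.35−1) = 0.35·6.96^(-0.65) ≈ 0.0992.
MPK < 0.136, so the economy is dynamically inefficient (over-saving).

dynamically inefficient; MPK ≈ 0.10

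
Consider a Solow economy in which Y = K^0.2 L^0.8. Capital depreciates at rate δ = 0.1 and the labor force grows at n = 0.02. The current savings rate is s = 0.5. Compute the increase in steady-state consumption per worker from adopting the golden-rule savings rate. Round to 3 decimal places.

Δc ≈ 0.195

The effective depreciation rate is n + δ = 0.02 + 0.1 = 0.12.
Current steady state (s = 0.5): k* = (0.5/0.12)^(1/0.8) ≈ 5.9530, y* = 5.9530^0.2 ≈ 1.4287, c* = (1−0.5)·1.4287 ≈ 0.7144.
At the golden rule the marginal product of capital equals n+δ: 0.2·k^(0.2−1) = 0.12. Solving, k_gold = (0.2/0.12)^(1/0.8) ≈ 1.8937.
y_gold = 1.8937^0.2 ≈ 1.1362, c_gold = y_gold − 0.12·k_gold ≈ 0.9090.
Gain: Δc = 0.9090 − 0.7144 ≈ 0.1946.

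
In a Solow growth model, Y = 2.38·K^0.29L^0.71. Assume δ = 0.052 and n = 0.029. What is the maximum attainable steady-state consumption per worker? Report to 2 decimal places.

Capital per worker breaks even when investment replaces (n + δ)·k; here n + δ = 0.081.
Golden rule sets MPK = n+δ: 0.29·2.38·k^(0.29−1) = 0.081, so k_gold = (0.29·2.38/0.081)^(1/0.71) ≈ 20.4432.
y_gold = 2.38·20.4432^0.29 ≈ 5.7100.
c_gold = y_gold − (n+δ)·k_gold = 5.7100 − 0.081·20.4432 ≈ 4.0541.

c_gold ≈ 4.05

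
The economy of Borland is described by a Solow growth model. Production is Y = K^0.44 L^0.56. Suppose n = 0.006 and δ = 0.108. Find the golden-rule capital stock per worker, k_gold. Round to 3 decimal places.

k_gold ≈ 11.153

n + δ = 0.006 + 0.108 = 0.114.
Setting f'(k) = n+δ gives 0.44·k^(0.44−1) = 0.114, hence k_gold = (0.44/0.114)^(1/0.56) ≈ 11.1534.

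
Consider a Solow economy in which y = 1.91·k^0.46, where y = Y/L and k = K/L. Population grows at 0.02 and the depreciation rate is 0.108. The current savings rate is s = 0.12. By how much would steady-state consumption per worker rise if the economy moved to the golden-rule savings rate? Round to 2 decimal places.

Δc ≈ 2.56

The effective depreciation rate is n + δ = 0.02 + 0.108 = 0.128.
Current steady state (s = 0.12): k* = (0.12·1.91/0.128)^(1/0.54) ≈ 2.9412, y* = 1.91·2.9412^0.46 ≈ 3.1373, c* = (1−0.12)·3.1373 ≈ 2.7608.
Maximizing c = f(k) − (n+δ)·k gives f'(k) = n+δ, i.e. 0.46·1.91·k^(0.46−1) = 0.128, so k_gold = (0.46·1.91/0.128)^(1/0.54) ≈ 35.4180.
y_gold = 1.91·35.4180^0.46 ≈ 9.8555, c_gold = y_gold − 0.128·k_gold ≈ 5.3219.
Gain: Δc = 5.3219 − 2.7608 ≈ 2.5611.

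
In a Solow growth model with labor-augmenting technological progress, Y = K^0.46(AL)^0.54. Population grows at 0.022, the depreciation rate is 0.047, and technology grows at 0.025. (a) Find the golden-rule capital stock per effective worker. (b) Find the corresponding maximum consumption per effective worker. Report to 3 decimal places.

(a) k_gold ≈ 18.927; (b) c_gold ≈ 2.089

The effective depreciation rate is n + g + δ = 0.022 + 0.025 + 0.047 = 0.094.
Maximizing c = f(k) − (n+g+δ)·k gives f'(k) = n+g+δ, i.e. 0.46·k^(0.46−1) = 0.094, so k_gold = (0.46/0.094)^(1/0.54) ≈ 18.9275.
y_gold = 18.9275^0.46 ≈ 3.8678; c_gold = y_gold − 0.094·k_gold ≈ 2.0886.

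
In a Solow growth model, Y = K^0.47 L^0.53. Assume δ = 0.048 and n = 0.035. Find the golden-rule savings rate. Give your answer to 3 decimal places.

Break-even investment rate: n + δ = 0.035 + 0.048 = 0.083.
At the golden rule MPK = n+δ, and in any Cobb-Douglas steady state s = (n+δ)·k/y = MPK·k/y = capital's share 0.47.

s_gold = 0.470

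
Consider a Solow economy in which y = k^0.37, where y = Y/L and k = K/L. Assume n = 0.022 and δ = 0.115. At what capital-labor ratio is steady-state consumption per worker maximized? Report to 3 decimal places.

The effective depreciation rate is n + δ = 0.022 + 0.115 = 0.137.
At the golden rule the marginal product of capital equals n+δ: 0.37·k^(0.37−1) = 0.137. Solving, k_gold = (0.37/0.137)^(1/0.63) ≈ 4.8405.

k_gold ≈ 4.841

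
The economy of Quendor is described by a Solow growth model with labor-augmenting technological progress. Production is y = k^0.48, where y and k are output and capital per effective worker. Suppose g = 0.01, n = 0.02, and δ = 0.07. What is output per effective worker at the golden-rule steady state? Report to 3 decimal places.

y_gold ≈ 4.254

Break-even investment rate: n + g + δ = 0.02 + 0.01 + 0.07 = 0.1.
Golden rule sets MPK = n+g+δ: 0.48·k^(0.48−1) = 0.1, so k_gold = (0.48/0.1)^(1/0.52) ≈ 20.4211.
Output: y_gold = k_gold^0.48 = 20.4211^0.48 ≈ 4.2544.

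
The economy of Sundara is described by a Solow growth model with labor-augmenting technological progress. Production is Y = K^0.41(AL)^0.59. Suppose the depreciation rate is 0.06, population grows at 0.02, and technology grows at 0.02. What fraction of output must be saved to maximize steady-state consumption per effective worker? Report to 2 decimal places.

Break-even investment rate: n + g + δ = 0.02 + 0.02 + 0.06 = 0.1.
At the golden rule MPK = n+g+δ, and in any Cobb-Douglas steady state s = (n+g+δ)·k/y = MPK·k/y = capital's share 0.41.

s_gold = 0.41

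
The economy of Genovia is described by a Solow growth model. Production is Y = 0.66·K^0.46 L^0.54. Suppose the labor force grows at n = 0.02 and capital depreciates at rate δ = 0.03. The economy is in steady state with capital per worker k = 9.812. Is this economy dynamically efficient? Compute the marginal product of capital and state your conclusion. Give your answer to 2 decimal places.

dynamically efficient; MPK ≈ 0.09

n + δ = 0.02 + 0.03 = 0.05.
MPK = 0.46·0.66·k^(0.46−1) = 0.46·0.66·9.812^(-0.54) ≈ 0.0885.
MPK > 0.05, so the economy is dynamically efficient (under-saving).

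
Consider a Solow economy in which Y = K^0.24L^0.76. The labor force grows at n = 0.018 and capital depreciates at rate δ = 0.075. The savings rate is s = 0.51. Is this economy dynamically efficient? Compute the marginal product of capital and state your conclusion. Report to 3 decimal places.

dynamically inefficient; MPK ≈ 0.044

Capital per worker breaks even when investment replaces (n + δ)·k; here n + δ = 0.093.
Steady-state k*: s·k^0.24 = 0.093·k gives k* = (0.51/0.093)^(1/0.76) ≈ 9.3861.
MPK = 0.24·9.3861^(-0.76) ≈ 0.0438.
MPK < n+δ = 0.093, so the economy is dynamically inefficient (over-saving).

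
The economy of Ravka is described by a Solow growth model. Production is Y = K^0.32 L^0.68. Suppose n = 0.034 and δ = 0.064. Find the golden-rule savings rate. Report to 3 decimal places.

s_gold = 0.320

Break-even investment rate: n + δ = 0.034 + 0.064 = 0.098.
At the golden rule MPK = n+δ, and in any Cobb-Douglas steady state s = (n+δ)·k/y = MPK·k/y = capital's share 0.32.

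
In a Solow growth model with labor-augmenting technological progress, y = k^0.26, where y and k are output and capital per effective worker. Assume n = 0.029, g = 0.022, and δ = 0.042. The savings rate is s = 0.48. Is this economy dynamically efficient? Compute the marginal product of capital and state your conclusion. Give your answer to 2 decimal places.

dynamically inefficient; MPK ≈ 0.05

n + g + δ = 0.029 + 0.022 + 0.042 = 0.093.
Steady-state k*: s·k^0.26 = 0.093·k gives k* = (0.48/0.093)^(1/0.74) ≈ 9.1873.
MPK = 0.26·9.1873^(-0.74) ≈ 0.0504.
MPK < n+g+δ = 0.093, so the economy is dynamically inefficient (over-saving).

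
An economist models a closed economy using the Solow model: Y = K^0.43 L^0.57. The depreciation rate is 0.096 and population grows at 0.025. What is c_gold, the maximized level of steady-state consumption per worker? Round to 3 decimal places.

Break-even investment rate: n + δ = 0.025 + 0.096 = 0.121.
Golden rule sets MPK = n+δ: 0.43·k^(0.43−1) = 0.121, so k_gold = (0.43/0.121)^(1/0.57) ≈ 9.2493.
y_gold = 9.2493^0.43 ≈ 2.6027.
c_gold = y_gold − (n+δ)·k_gold = 2.6027 − 0.121·9.2493 ≈ 1.4836.

c_gold ≈ 1.484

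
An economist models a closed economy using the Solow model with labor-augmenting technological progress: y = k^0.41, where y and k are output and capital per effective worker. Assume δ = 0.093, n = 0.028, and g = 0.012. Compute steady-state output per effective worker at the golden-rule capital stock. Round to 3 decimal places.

Break-even investment rate: n + g + δ = 0.028 + 0.012 + 0.093 = 0.133.
At the golden rule the marginal product of capital equals n+g+δ: 0.41·k^(0.41−1) = 0.133. Solving, k_gold = (0.41/0.133)^(1/0.59) ≈ 6.7406.
Output: y_gold = k_gold^0.41 = 6.7406^0.41 ≈ 2.1866.

y_gold ≈ 2.187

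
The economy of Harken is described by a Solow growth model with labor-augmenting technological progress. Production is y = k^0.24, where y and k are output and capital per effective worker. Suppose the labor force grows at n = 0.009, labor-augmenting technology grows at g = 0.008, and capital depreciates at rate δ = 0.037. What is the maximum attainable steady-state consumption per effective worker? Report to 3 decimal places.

The effective depreciation rate is n + g + δ = 0.009 + 0.008 + 0.037 = 0.054.
Maximizing c = f(k) − (n+g+δ)·k gives f'(k) = n+g+δ, i.e. 0.24·k^(0.24−1) = 0.054, so k_gold = (0.24/0.054)^(1/0.76) ≈ 7.1185.
y_gold = 7.1185^0.24 ≈ 1.6017.
c_gold = y_gold − (n+g+δ)·k_gold = 1.6017 − 0.054·7.1185 ≈ 1.2173.

c_gold ≈ 1.217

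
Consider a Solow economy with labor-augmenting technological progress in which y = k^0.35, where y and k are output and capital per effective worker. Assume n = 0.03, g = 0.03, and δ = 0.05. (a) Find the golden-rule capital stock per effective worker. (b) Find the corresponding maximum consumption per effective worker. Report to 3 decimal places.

(a) k_gold ≈ 5.934; (b) c_gold ≈ 1.212

The effective depreciation rate is n + g + δ = 0.03 + 0.03 + 0.05 = 0.11.
Setting f'(k) = n+g+δ gives 0.35·k^(0.35−1) = 0.11, hence k_gold = (0.35/0.11)^(1/0.65) ≈ 5.9340.
y_gold = 5.9340^0.35 ≈ 1.8650; c_gold = y_gold − 0.11·k_gold ≈ 1.2122.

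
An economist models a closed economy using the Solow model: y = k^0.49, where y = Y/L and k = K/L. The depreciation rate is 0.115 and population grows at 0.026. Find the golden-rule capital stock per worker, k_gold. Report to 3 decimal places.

k_gold ≈ 11.501

Capital per worker breaks even when investment replaces (n + δ)·k; here n + δ = 0.141.
At the golden rule the marginal product of capital equals n+δ: 0.49·k^(0.49−1) = 0.141. Solving, k_gold = (0.49/0.141)^(1/0.51) ≈ 11.5011.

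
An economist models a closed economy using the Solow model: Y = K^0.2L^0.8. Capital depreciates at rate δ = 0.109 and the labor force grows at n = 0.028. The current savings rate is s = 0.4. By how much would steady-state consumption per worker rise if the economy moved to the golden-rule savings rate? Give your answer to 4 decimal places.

Δc ≈ 0.0951

n + δ = 0.028 + 0.109 = 0.137.
Current steady state (s = 0.4): k* = (0.4/0.137)^(1/0.8) ≈ 3.8166, y* = 3.8166^0.2 ≈ 1.3072, c* = (1−0.4)·1.3072 ≈ 0.7843.
Maximizing c = f(k) − (n+δ)·k gives f'(k) = n+δ, i.e. 0.2·k^(0.2−1) = 0.137, so k_gold = (0.2/0.137)^(1/0.8) ≈ 1.6047.
y_gold = 1.6047^0.2 ≈ 1.0992, c_gold = y_gold − 0.137·k_gold ≈ 0.8794.
Gain: Δc = 0.8794 − 0.7843 ≈ 0.0951.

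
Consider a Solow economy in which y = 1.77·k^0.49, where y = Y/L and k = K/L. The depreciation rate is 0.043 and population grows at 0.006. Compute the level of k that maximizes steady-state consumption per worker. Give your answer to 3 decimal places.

k_gold ≈ 279.902

Capital per worker breaks even when investment replaces (n + δ)·k; here n + δ = 0.049.
Golden rule sets MPK = n+δ: 0.49·1.77·k^(0.49−1) = 0.049, so k_gold = (0.49·1.77/0.049)^(1/0.51) ≈ 279.9023.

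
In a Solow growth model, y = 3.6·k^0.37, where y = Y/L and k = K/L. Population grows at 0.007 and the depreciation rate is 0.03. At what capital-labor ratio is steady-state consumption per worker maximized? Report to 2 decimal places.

k_gold ≈ 295.34

Capital per worker breaks even when investment replaces (n + δ)·k; here n + δ = 0.037.
Golden rule sets MPK = n+δ: 0.37·3.6·k^(0.37−1) = 0.037, so k_gold = (0.37·3.6/0.037)^(1/0.63) ≈ 295.3394.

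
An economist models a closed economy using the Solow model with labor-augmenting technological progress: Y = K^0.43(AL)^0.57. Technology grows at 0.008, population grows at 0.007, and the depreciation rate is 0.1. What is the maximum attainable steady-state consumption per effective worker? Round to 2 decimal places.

c_gold ≈ 1.54

Capital per effective worker breaks even when investment replaces (n + g + δ)·k; here n + g + δ = 0.115.
At the golden rule the marginal product of capital equals n+g+δ: 0.43·k^(0.43−1) = 0.115. Solving, k_gold = (0.43/0.115)^(1/0.57) ≈ 10.1126.
y_gold = 10.1126^0.43 ≈ 2.7045.
c_gold = y_gold − (n+g+δ)·k_gold = 2.7045 − 0.115·10.1126 ≈ 1.5416.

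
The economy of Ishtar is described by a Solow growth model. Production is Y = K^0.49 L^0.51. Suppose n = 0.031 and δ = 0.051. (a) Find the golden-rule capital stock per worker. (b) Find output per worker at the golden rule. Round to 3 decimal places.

The effective depreciation rate is n + δ = 0.031 + 0.051 = 0.082.
Maximizing c = f(k) − (n+δ)·k gives f'(k) = n+δ, i.e. 0.49·k^(0.49−1) = 0.082, so k_gold = (0.49/0.082)^(1/0.51) ≈ 33.2903.
y_gold = 33.2903^0.49 ≈ 5.5710.

(a) k_gold ≈ 33.290; (b) y_gold ≈ 5.571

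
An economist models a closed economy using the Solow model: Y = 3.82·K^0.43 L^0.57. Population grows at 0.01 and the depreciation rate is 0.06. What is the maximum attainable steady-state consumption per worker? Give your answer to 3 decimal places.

The effective depreciation rate is n + δ = 0.01 + 0.06 = 0.07.
Golden rule sets MPK = n+δ: 0.43·3.82·k^(0.43−1) = 0.07, so k_gold = (0.43·3.82/0.07)^(1/0.57) ≈ 253.6704.
y_gold = 3.82·253.6704^0.43 ≈ 41.2952.
c_gold = y_gold − (n+δ)·k_gold = 41.2952 − 0.07·253.6704 ≈ 23.5383.

c_gold ≈ 23.538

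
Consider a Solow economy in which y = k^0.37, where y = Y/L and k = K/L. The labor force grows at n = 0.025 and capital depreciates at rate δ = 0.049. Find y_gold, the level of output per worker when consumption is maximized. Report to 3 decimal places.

Break-even investment rate: n + δ = 0.025 + 0.049 = 0.074.
Golden rule sets MPK = n+δ: 0.37·k^(0.37−1) = 0.074, so k_gold = (0.37/0.074)^(1/0.63) ≈ 12.8670.
Output: y_gold = k_gold^0.37 = 12.8670^0.37 ≈ 2.5734.

y_gold ≈ 2.573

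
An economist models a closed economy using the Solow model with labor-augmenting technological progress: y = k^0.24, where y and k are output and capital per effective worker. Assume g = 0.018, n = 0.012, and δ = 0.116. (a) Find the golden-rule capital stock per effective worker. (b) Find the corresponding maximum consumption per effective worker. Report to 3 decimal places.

(a) k_gold ≈ 1.923; (b) c_gold ≈ 0.889

The effective depreciation rate is n + g + δ = 0.012 + 0.018 + 0.116 = 0.146.
Setting f'(k) = n+g+δ gives 0.24·k^(0.24−1) = 0.146, hence k_gold = (0.24/0.146)^(1/0.76) ≈ 1.9232.
y_gold = 1.9232^0.24 ≈ 1.1699; c_gold = y_gold − 0.146·k_gold ≈ 0.8892.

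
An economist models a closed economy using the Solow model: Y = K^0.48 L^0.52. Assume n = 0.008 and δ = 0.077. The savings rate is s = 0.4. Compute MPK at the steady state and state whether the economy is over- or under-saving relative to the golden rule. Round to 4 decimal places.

under-saving; MPK ≈ 0.1020

The effective depreciation rate is n + δ = 0.008 + 0.077 = 0.085.
Steady-state k*: s·k^0.48 = 0.085·k gives k* = (0.4/0.085)^(1/0.52) ≈ 19.6581.
MPK = 0.48·19.6581^(-0.52) ≈ 0.1020.
MPK > n+δ = 0.085, so the economy is dynamically efficient (under-saving).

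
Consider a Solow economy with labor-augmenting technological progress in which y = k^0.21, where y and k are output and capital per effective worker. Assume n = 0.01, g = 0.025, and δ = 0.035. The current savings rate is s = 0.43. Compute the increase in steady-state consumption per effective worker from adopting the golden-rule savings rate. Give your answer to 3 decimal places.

The effective depreciation rate is n + g + δ = 0.01 + 0.025 + 0.035 = 0.07.
Current steady state (s = 0.43): k* = (0.43/0.07)^(1/0.79) ≈ 9.9526, y* = 9.9526^0.21 ≈ 1.6202, c* = (1−0.43)·1.6202 ≈ 0.9235.
Golden rule sets MPK = n+g+δ: 0.21·k^(0.21−1) = 0.07, so k_gold = (0.21/0.07)^(1/0.79) ≈ 4.0175.
y_gold = 4.0175^0.21 ≈ 1.3392, c_gold = y_gold − 0.07·k_gold ≈ 1.0579.
Gain: Δc = 1.0579 − 0.9235 ≈ 0.1344.

Δc ≈ 0.134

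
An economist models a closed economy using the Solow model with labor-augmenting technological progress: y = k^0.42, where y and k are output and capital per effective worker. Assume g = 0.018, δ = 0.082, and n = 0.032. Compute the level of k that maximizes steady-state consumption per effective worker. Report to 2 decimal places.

k_gold ≈ 7.36

The effective depreciation rate is n + g + δ = 0.032 + 0.018 + 0.082 = 0.132.
Maximizing c = f(k) − (n+g+δ)·k gives f'(k) = n+g+δ, i.e. 0.42·k^(0.42−1) = 0.132, so k_gold = (0.42/0.132)^(1/0.58) ≈ 7.3567.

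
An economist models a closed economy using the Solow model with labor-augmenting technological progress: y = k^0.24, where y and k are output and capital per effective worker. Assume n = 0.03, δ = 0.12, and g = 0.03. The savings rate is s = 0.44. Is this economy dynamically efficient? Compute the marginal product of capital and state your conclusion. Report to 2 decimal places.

dynamically inefficient; MPK ≈ 0.10

Break-even investment rate: n + g + δ = 0.03 + 0.03 + 0.12 = 0.18.
Steady-state k*: s·k^0.24 = 0.18·k gives k* = (0.44/0.18)^(1/0.76) ≈ 3.2416.
MPK = 0.24·3.2416^(-0.76) ≈ 0.0982.
MPK < n+g+δ = 0.18, so the economy is dynamically inefficient (over-saving).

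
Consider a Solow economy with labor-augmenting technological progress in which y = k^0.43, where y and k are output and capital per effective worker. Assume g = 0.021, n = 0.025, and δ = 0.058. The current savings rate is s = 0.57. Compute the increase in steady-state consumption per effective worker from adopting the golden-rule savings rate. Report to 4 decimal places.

Δc ≈ 0.1112

n + g + δ = 0.025 + 0.021 + 0.058 = 0.104.
Current steady state (s = 0.57): k* = (0.57/0.104)^(1/0.57) ≈ 19.7794, y* = 19.7794^0.43 ≈ 3.6089, c* = (1−0.57)·3.6089 ≈ 1.5518.
Golden rule sets MPK = n+g+δ: 0.43·k^(0.43−1) = 0.104, so k_gold = (0.43/0.104)^(1/0.57) ≈ 12.0633.
y_gold = 12.0633^0.43 ≈ 2.9176, c_gold = y_gold − 0.104·k_gold ≈ 1.6630.
Gain: Δc = 1.6630 − 1.5518 ≈ 0.1112.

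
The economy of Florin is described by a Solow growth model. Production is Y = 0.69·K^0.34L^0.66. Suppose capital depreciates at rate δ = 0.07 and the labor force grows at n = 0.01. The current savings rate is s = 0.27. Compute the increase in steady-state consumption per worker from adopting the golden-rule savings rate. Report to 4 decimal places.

n + δ = 0.01 + 0.07 = 0.08.
Current steady state (s = 0.27): k* = (0.27·0.69/0.08)^(1/0.66) ≈ 3.5995, y* = 0.69·3.5995^0.34 ≈ 1.0665, c* = (1−0.27)·1.0665 ≈ 0.7786.
Maximizing c = f(k) − (n+δ)·k gives f'(k) = n+δ, i.e. 0.34·0.69·k^(0.34−1) = 0.08, so k_gold = (0.34·0.69/0.08)^(1/0.66) ≈ 5.1043.
y_gold = 0.69·5.1043^0.34 ≈ 1.2010, c_gold = y_gold − 0.08·k_gold ≈ 0.7927.
Gain: Δc = 0.7927 − 0.7786 ≈ 0.0141.

Δc ≈ 0.0141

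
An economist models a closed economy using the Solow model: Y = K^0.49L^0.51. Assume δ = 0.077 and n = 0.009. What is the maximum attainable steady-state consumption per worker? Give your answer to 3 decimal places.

Capital per worker breaks even when investment replaces (n + δ)·k; here n + δ = 0.086.
At the golden rule the marginal product of capital equals n+δ: 0.49·k^(0.49−1) = 0.086. Solving, k_gold = (0.49/0.086)^(1/0.51) ≈ 30.3222.
y_gold = 30.3222^0.49 ≈ 5.3218.
c_gold = y_gold − (n+δ)·k_gold = 5.3218 − 0.086·30.3222 ≈ 2.7141.

c_gold ≈ 2.714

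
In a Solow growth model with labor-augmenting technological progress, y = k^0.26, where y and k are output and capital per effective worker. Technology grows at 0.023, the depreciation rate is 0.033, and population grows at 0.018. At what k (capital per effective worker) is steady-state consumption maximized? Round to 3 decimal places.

k_gold ≈ 5.464

n + g + δ = 0.018 + 0.023 + 0.033 = 0.074.
Setting f'(k) = n+g+δ gives 0.26·k^(0.26−1) = 0.074, hence k_gold = (0.26/0.074)^(1/0.74) ≈ 5.4637.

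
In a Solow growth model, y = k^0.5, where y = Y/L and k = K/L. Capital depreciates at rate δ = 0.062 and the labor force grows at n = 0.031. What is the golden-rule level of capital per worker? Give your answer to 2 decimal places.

k_gold ≈ 28.91

The effective depreciation rate is n + δ = 0.031 + 0.062 = 0.093.
Golden rule sets MPK = n+δ: 0.5·k^(0.5−1) = 0.093, so k_gold = (0.5/0.093)^(1/0.5) ≈ 28.9051.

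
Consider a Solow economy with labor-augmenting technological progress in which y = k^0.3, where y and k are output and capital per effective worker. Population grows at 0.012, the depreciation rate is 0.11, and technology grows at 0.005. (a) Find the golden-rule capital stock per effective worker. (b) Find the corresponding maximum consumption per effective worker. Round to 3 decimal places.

The effective depreciation rate is n + g + δ = 0.012 + 0.005 + 0.11 = 0.127.
Golden rule sets MPK = n+g+δ: 0.3·k^(0.3−1) = 0.127, so k_gold = (0.3/0.127)^(1/0.7) ≈ 3.4144.
y_gold = 3.4144^0.3 ≈ 1.4454; c_gold = y_gold − 0.127·k_gold ≈ 1.0118.

(a) k_gold ≈ 3.414; (b) c_gold ≈ 1.012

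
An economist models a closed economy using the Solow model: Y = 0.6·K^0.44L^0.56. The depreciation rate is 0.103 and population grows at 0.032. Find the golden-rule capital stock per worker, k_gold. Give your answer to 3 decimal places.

k_gold ≈ 3.312

The effective depreciation rate is n + δ = 0.032 + 0.103 = 0.135.
Maximizing c = f(k) − (n+δ)·k gives f'(k) = n+δ, i.e. 0.44·0.6·k^(0.44−1) = 0.135, so k_gold = (0.44·0.6/0.135)^(1/0.56) ≈ 3.3123.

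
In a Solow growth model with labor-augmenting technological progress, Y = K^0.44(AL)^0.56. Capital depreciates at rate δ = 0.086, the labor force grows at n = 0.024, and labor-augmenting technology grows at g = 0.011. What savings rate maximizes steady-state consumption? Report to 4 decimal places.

Break-even investment rate: n + g + δ = 0.024 + 0.011 + 0.086 = 0.121.
At the golden rule MPK = n+g+δ, and in any Cobb-Douglas steady state s = (n+g+δ)·k/y = MPK·k/y = capital's share 0.44.

s_gold = 0.4400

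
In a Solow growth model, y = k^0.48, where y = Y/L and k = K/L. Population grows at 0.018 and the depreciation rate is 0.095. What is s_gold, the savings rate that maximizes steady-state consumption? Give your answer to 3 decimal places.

s_gold = 0.480

n + δ = 0.018 + 0.095 = 0.113.
At the golden rule MPK = n+δ, and in any Cobb-Douglas steady state s = (n+δ)·k/y = MPK·k/y = capital's share 0.48.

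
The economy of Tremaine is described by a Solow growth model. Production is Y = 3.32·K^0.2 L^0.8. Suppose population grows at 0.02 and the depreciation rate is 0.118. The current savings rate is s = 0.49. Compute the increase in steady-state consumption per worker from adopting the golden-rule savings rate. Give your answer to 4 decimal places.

Δc ≈ 0.7963

Capital per worker breaks even when investment replaces (n + δ)·k; here n + δ = 0.138.
Current steady state (s = 0.49): k* = (0.49·3.32/0.138)^(1/0.8) ≈ 21.8433, y* = 3.32·21.8433^0.2 ≈ 6.1518, c* = (1−0.49)·6.1518 ≈ 3.1374.
Setting f'(k) = n+δ gives 0.2·3.32·k^(0.2−1) = 0.138, hence k_gold = (0.2·3.32/0.138)^(1/0.8) ≈ 7.1263.
y_gold = 3.32·7.1263^0.2 ≈ 4.9171, c_gold = y_gold − 0.138·k_gold ≈ 3.9337.
Gain: Δc = 3.9337 − 3.1374 ≈ 0.7963.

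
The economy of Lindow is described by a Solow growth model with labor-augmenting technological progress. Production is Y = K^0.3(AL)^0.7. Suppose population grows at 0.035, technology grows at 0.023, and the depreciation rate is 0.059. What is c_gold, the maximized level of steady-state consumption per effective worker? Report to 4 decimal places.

Break-even investment rate: n + g + δ = 0.035 + 0.023 + 0.059 = 0.117.
Maximizing c = f(k) − (n+g+δ)·k gives f'(k) = n+g+δ, i.e. 0.3·k^(0.3−1) = 0.117, so k_gold = (0.3/0.117)^(1/0.7) ≈ 3.8388.
y_gold = 3.8388^0.3 ≈ 1.4971.
c_gold = y_gold − (n+g+δ)·k_gold = 1.4971 − 0.117·3.8388 ≈ 1.0480.

c_gold ≈ 1.0480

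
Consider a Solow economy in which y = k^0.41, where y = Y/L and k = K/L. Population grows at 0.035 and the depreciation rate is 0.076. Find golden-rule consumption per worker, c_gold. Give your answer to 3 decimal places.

Capital per worker breaks even when investment replaces (n + δ)·k; here n + δ = 0.111.
At the golden rule the marginal product of capital equals n+δ: 0.41·k^(0.41−1) = 0.111. Solving, k_gold = (0.41/0.111)^(1/0.59) ≈ 9.1579.
y_gold = 9.1579^0.41 ≈ 2.4793.
c_gold = y_gold − (n+δ)·k_gold = 2.4793 − 0.111·9.1579 ≈ 1.4628.

c_gold ≈ 1.463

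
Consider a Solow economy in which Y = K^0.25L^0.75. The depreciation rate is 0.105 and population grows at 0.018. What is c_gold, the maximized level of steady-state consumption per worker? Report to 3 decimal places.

Break-even investment rate: n + δ = 0.018 + 0.105 = 0.123.
Setting f'(k) = n+δ gives 0.25·k^(0.25−1) = 0.123, hence k_gold = (0.25/0.123)^(1/0.75) ≈ 2.5746.
y_gold = 2.5746^0.25 ≈ 1.2667.
c_gold = y_gold − (n+δ)·k_gold = 1.2667 − 0.123·2.5746 ≈ 0.9500.

c_gold ≈ 0.950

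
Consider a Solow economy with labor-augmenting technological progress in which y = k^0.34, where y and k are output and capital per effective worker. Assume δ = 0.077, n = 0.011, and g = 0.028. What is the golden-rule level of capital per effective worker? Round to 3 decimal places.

Capital per effective worker breaks even when investment replaces (n + g + δ)·k; here n + g + δ = 0.116.
At the golden rule the marginal product of capital equals n+g+δ: 0.34·k^(0.34−1) = 0.116. Solving, k_gold = (0.34/0.116)^(1/0.66) ≈ 5.1004.

k_gold ≈ 5.100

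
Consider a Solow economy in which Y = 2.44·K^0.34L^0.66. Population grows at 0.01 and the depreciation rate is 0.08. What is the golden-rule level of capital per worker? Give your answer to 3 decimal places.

Capital per worker breaks even when investment replaces (n + δ)·k; here n + δ = 0.09.
Setting f'(k) = n+δ gives 0.34·2.44·k^(0.34−1) = 0.09, hence k_gold = (0.34·2.44/0.09)^(1/0.66) ≈ 28.9438.

k_gold ≈ 28.944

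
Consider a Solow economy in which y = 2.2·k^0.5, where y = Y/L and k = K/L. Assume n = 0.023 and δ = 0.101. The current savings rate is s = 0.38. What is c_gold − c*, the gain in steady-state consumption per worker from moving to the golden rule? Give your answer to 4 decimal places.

Capital per worker breaks even when investment replaces (n + δ)·k; here n + δ = 0.124.
Current steady state (s = 0.38): k* = (0.38·2.2/0.124)^(1/0.5) ≈ 45.4537, y* = 2.2·45.4537^0.5 ≈ 14.8323, c* = (1−0.38)·14.8323 ≈ 9.1960.
Maximizing c = f(k) − (n+δ)·k gives f'(k) = n+δ, i.e. 0.5·2.2·k^(0.5−1) = 0.124, so k_gold = (0.5·2.2/0.124)^(1/0.5) ≈ 78.6941.
y_gold = 2.2·78.6941^0.5 ≈ 19.5161, c_gold = y_gold − 0.124·k_gold ≈ 9.7581.
Gain: Δc = 9.7581 − 9.1960 ≈ 0.5621.

Δc ≈ 0.5621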